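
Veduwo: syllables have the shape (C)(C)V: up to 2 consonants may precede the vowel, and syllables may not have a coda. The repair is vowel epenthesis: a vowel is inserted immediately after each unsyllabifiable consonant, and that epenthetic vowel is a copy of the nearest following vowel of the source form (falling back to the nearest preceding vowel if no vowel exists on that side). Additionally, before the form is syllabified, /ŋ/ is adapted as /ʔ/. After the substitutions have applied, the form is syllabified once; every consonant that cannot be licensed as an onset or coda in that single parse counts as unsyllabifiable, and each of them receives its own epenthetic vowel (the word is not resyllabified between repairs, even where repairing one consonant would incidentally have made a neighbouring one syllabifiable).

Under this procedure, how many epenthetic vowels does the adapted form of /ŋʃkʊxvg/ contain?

After substitution the input is /ʔʃkʊxvg/.
The unsyllabifiable consonants are /ʔ/, /x/, /v/, /g/; each receives one epenthetic vowel.

4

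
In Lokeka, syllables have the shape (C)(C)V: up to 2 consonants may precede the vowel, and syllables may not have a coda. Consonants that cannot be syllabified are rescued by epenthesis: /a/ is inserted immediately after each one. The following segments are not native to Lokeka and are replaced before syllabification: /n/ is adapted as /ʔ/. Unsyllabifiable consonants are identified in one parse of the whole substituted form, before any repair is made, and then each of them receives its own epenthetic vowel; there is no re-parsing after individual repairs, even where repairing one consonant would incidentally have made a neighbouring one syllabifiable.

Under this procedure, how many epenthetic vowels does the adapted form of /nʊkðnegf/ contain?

After substitution the input is /ʔʊkðʔegf/.
The unsyllabifiable consonants are /k/, /g/, /f/; each receives one epenthetic vowel.

3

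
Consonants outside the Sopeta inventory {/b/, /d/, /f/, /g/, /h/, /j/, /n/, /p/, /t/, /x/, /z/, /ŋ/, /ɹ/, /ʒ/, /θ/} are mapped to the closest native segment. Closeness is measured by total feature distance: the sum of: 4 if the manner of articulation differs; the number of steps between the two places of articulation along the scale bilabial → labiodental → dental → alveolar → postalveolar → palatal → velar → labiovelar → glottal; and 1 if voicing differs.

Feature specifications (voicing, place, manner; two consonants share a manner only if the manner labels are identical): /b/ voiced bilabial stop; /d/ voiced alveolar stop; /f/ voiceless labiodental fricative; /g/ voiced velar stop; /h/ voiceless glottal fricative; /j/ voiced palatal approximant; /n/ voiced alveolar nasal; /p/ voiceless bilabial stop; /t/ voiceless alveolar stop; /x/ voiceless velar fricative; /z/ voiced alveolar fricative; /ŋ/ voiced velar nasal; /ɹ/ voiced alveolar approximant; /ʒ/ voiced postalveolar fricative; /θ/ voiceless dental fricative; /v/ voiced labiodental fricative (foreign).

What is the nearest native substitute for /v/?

/f/ is closest: same manner (fricative), place distance 0 (labiodental→labiodental), voicing differs (+1); total 1. Next closest is /z/ at distance 2.

f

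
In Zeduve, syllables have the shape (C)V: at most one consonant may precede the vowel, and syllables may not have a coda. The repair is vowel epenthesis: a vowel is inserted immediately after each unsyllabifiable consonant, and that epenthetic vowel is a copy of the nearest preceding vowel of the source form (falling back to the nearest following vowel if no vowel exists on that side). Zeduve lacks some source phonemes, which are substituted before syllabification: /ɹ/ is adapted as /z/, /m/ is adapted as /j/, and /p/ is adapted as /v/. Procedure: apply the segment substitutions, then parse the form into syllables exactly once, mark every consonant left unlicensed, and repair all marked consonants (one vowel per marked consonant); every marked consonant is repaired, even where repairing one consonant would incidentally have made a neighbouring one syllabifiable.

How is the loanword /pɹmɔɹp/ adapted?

Substitution: /p/ → /v/, /ɹ/ → /z/, /m/ → /j/, giving /vzjɔzv/.
Syllabifying with onset maximization leaves /v/, /z/, /z/, /v/ stranded (no codas are permitted; onsets are limited to one consonant).
Epenthesis after each stranded consonant: /v/ → /vɔ/, /z/ → /zɔ/, /z/ → /zɔ/, /v/ → /vɔ/.

vɔzɔjɔzɔvɔ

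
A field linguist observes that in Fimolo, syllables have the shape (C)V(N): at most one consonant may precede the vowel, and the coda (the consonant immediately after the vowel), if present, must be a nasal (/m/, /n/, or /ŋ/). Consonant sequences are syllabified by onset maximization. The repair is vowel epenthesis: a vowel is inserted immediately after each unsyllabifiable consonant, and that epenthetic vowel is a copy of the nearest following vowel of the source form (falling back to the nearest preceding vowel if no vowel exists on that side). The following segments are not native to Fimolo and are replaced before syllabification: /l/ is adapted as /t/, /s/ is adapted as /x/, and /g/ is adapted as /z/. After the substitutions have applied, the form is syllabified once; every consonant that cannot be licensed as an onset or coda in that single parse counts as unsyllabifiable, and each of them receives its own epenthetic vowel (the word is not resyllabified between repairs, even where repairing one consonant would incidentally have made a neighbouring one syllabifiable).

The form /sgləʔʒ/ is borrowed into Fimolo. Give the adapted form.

xəzətəʔəʒə

Substitution: /s/ → /x/, /g/ → /z/, /l/ → /t/, giving /xztəʔʒ/.
The consonants /x/, /z/, /ʔ/, /ʒ/ cannot be parsed into a legal (C)V(N) syllable (only a nasal (/m/, /n/, or /ŋ/) is licensed in coda position; onsets are limited to one consonant).
Inserting the epenthetic vowel yields /x/ → /xə/, /z/ → /zə/, /ʔ/ → /ʔə/, /ʒ/ → /ʒə/.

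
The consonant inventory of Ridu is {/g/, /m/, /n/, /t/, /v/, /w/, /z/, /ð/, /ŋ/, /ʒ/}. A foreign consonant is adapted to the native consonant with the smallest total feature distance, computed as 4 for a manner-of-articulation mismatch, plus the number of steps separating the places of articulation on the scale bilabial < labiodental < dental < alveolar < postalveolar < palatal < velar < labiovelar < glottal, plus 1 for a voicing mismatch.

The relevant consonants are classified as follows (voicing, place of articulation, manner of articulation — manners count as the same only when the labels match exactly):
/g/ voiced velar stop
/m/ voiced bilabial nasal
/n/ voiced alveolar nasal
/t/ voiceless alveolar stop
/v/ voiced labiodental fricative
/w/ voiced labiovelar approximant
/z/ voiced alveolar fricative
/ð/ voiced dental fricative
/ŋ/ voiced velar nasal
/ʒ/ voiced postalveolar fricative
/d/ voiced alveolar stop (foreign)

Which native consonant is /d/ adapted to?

/t/ is closest: same manner (stop), place distance 0 (alveolar→alveolar), voicing differs (+1); total 1. Next closest is /g/ at distance 3.

t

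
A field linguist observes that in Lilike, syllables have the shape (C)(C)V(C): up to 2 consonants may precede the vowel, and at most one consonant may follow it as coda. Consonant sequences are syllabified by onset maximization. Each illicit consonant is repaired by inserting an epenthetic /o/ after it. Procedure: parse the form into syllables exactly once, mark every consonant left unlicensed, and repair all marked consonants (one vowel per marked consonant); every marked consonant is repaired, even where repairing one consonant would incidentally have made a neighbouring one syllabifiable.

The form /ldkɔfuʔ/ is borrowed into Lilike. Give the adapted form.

lodkɔfuʔ

Under (C)(C)V(C), the unsyllabifiable consonants are /l/ (at most one coda consonant is licensed; onsets may contain at most 2 consonants).
Each unlicensed consonant becomes the onset of a new syllable: /l/ → /lo/.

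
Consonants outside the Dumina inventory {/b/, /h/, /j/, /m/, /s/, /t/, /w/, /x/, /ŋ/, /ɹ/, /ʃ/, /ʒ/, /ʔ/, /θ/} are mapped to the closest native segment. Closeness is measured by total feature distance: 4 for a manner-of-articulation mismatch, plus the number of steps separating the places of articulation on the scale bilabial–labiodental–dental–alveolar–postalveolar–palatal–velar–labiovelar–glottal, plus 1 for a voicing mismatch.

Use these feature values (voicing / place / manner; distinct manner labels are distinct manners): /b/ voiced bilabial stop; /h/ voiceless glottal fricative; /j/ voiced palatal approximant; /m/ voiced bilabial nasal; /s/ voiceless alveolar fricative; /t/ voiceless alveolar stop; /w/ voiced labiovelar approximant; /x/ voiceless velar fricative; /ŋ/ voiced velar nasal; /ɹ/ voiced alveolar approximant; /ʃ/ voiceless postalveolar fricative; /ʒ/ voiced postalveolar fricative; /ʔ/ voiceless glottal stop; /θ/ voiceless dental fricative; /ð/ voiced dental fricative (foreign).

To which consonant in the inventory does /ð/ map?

/θ/ is closest: same manner (fricative), place distance 0 (dental→dental), voicing differs (+1); total 1. Next closest is /s/ at distance 2.

θ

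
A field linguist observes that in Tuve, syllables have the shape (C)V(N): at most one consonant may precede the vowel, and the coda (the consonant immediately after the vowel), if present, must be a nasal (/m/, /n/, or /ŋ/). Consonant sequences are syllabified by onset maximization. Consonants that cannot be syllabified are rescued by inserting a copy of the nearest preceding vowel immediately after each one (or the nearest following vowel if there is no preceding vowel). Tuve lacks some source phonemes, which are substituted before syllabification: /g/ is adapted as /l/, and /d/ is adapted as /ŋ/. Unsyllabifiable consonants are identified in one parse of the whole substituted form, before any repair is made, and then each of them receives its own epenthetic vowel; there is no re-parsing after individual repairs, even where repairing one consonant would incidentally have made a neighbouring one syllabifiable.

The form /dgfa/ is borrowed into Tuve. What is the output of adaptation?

Substitution: /d/ → /ŋ/, /g/ → /l/, giving /ŋlfa/.
Under (C)V(N), the unsyllabifiable consonants are /ŋ/, /l/ (only a nasal (/m/, /n/, or /ŋ/) is licensed in coda position; onsets are limited to one consonant).
Each unlicensed consonant becomes the onset of a new syllable: /ŋ/ → /ŋa/, /l/ → /la/.

ŋalafa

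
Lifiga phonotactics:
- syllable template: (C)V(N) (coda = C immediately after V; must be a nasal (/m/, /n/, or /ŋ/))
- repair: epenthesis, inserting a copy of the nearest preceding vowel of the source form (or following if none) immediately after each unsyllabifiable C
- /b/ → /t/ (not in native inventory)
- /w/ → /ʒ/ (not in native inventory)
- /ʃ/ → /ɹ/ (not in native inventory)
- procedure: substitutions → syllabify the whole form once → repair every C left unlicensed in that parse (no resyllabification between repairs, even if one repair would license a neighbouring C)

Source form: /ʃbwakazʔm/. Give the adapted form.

ɹataʒakazaʔama

Substitution: /ʃ/ → /ɹ/, /b/ → /t/, /w/ → /ʒ/, giving /ɹtʒakazʔm/.
The consonants /ɹ/, /t/, /z/, /ʔ/, /m/ cannot be parsed into a legal (C)V(N) syllable (only a nasal (/m/, /n/, or /ŋ/) is licensed in coda position; onsets are limited to one consonant).
Epenthesis after each stranded consonant: /ɹ/ → /ɹa/, /t/ → /ta/, /z/ → /za/, /ʔ/ → /ʔa/, /m/ → /ma/.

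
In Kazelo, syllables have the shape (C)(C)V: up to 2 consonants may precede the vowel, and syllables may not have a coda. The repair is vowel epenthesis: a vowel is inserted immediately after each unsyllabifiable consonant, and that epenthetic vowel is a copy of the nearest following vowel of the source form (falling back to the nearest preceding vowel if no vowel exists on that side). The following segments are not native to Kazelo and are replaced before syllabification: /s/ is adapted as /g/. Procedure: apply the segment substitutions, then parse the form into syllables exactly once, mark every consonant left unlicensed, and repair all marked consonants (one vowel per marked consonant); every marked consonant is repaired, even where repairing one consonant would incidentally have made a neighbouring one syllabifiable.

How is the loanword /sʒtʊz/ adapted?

Substitution: /s/ → /g/, giving /gʒtʊz/.
The consonants /g/, /z/ cannot be parsed into a legal (C)(C)V syllable (no codas are permitted; onsets may contain at most 2 consonants).
Inserting the epenthetic vowel yields /g/ → /gʊ/, /z/ → /zʊ/.

gʊʒtʊzʊ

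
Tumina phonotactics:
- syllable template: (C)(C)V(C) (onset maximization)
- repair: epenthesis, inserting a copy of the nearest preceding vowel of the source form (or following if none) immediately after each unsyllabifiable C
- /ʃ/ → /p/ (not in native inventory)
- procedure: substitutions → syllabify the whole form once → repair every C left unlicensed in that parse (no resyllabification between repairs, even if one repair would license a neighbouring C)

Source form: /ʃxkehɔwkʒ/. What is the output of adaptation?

Substitution: /ʃ/ → /p/, giving /pxkehɔwkʒ/.
Syllabifying with onset maximization leaves /p/, /k/, /ʒ/ stranded (at most one coda consonant is licensed; onsets may contain at most 2 consonants).
Epenthesis after each stranded consonant: /p/ → /pe/, /k/ → /kɔ/, /ʒ/ → /ʒɔ/.

pexkehɔwkɔʒɔ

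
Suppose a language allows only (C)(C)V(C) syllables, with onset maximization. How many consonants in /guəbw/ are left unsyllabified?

Syllabifying with onset maximization leaves /w/ stranded (at most one coda consonant is licensed; onsets may contain at most 2 consonants).

1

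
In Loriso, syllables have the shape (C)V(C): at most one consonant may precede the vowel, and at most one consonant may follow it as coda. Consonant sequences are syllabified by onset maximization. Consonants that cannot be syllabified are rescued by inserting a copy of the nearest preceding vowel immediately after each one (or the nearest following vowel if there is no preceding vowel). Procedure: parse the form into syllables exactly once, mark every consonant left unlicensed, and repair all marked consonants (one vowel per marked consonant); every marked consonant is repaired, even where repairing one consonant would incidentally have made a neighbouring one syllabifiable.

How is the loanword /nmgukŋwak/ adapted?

Syllabifying with onset maximization leaves /n/, /m/, /ŋ/ stranded (at most one coda consonant is licensed; onsets are limited to one consonant).
Inserting the epenthetic vowel yields /n/ → /nu/, /m/ → /mu/, /ŋ/ → /ŋu/.

numugukŋuwak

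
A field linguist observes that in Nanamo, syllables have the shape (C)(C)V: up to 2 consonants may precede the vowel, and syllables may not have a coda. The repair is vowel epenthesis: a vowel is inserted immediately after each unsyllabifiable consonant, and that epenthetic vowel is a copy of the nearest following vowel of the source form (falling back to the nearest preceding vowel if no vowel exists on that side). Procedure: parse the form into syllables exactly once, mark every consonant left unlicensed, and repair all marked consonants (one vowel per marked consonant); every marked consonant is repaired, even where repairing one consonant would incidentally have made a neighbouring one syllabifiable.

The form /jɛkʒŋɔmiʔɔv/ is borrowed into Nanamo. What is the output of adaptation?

jɛkɔʒŋɔmiʔɔvɔ

Under (C)(C)V, the unsyllabifiable consonants are /k/, /v/ (no codas are permitted; onsets may contain at most 2 consonants).
Each unlicensed consonant becomes the onset of a new syllable: /k/ → /kɔ/, /v/ → /vɔ/.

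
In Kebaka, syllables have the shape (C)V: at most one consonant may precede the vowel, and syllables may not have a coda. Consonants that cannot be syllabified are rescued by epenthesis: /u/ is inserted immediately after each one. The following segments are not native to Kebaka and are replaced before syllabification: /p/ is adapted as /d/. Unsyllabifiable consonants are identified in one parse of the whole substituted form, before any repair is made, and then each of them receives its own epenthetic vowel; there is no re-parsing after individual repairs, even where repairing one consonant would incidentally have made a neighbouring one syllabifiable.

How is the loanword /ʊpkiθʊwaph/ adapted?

Substitution: /p/ → /d/, giving /ʊdkiθʊwadh/.
Syllabifying with onset maximization leaves /d/, /d/, /h/ stranded (no codas are permitted; onsets are limited to one consonant).
Inserting the epenthetic vowel yields /d/ → /du/, /d/ → /du/, /h/ → /hu/.

ʊdukiθʊwaduhu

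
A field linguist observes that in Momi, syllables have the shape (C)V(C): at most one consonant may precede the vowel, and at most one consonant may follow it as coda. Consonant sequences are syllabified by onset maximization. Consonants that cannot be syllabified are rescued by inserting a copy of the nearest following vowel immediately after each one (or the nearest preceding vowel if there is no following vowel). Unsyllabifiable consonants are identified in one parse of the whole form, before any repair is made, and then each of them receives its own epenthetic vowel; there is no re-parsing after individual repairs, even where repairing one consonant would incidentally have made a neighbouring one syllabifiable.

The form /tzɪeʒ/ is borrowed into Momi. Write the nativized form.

The consonants /t/ cannot be parsed into a legal (C)V(C) syllable (at most one coda consonant is licensed; onsets are limited to one consonant).
Epenthesis after each stranded consonant: /t/ → /tɪ/.

tɪzɪeʒ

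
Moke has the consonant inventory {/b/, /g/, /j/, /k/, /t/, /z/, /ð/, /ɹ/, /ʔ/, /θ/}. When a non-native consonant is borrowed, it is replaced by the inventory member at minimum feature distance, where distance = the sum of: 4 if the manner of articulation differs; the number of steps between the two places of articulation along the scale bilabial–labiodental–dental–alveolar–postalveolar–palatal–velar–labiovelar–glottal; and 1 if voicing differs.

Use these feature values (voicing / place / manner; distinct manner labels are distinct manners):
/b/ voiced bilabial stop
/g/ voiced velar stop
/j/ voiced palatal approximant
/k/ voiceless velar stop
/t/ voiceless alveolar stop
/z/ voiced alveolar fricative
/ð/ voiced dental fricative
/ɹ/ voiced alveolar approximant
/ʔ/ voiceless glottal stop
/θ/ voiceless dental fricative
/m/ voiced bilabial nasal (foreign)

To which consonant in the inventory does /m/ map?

/b/ is closest: manner differs (nasal→stop, +4), place distance 0 (bilabial→bilabial), same voicing; total 4. Next closest is /ð/ at distance 6.

b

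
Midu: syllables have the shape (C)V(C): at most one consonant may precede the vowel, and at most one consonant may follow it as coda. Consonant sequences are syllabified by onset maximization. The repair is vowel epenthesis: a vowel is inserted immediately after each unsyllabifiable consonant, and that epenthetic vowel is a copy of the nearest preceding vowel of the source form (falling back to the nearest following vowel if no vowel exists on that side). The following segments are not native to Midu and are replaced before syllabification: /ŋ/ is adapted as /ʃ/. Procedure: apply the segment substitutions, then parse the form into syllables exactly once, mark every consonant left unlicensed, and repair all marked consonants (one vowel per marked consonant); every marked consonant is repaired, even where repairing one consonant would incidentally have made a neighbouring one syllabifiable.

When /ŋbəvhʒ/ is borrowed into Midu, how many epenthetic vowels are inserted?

3

After substitution the input is /ʃbəvhʒ/.
The unsyllabifiable consonants are /ʃ/, /h/, /ʒ/; each receives one epenthetic vowel.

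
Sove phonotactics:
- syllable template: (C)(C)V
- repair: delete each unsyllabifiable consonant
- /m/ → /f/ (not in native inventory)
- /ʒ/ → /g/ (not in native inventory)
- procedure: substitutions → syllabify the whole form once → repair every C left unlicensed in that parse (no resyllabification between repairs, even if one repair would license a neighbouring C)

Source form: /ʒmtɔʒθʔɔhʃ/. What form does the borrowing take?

Substitution: /ʒ/ → /g/, /m/ → /f/, giving /gftɔgθʔɔhʃ/.
Syllabifying with onset maximization leaves /g/, /g/, /h/, /ʃ/ stranded (no codas are permitted; onsets may contain at most 2 consonants).
Each unlicensed consonant is deleted: /g/, /g/, /h/, /ʃ/.

ftɔθʔɔ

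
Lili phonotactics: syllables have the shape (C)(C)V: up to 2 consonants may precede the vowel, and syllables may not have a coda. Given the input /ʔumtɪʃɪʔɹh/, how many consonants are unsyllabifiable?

Syllabifying with onset maximization leaves /ʔ/, /ɹ/, /h/ stranded (no codas are permitted; onsets may contain at most 2 consonants).

3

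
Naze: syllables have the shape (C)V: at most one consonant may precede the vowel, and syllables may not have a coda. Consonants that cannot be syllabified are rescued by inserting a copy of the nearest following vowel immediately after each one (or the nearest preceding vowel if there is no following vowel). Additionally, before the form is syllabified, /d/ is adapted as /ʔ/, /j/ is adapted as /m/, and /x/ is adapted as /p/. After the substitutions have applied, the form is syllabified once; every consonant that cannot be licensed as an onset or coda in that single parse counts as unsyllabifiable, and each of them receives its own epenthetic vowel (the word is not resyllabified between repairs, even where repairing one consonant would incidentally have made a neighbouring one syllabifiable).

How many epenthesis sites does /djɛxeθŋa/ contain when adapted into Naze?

2

After substitution the input is /ʔmɛpeθŋa/.
The unsyllabifiable consonants are /ʔ/, /θ/; each receives one epenthetic vowel.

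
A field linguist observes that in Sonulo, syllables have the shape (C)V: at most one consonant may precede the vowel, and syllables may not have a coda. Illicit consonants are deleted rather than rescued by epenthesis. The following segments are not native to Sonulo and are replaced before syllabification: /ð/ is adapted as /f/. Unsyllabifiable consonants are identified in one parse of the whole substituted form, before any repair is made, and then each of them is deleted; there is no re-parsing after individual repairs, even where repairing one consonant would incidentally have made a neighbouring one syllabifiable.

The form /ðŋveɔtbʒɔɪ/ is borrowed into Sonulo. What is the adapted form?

Substitution: /ð/ → /f/, giving /fŋveɔtbʒɔɪ/.
The consonants /f/, /ŋ/, /t/, /b/ cannot be parsed into a legal (C)V syllable (no codas are permitted; onsets are limited to one consonant).
Deletion applies to /f/, /ŋ/, /t/, /b/.

veɔʒɔɪ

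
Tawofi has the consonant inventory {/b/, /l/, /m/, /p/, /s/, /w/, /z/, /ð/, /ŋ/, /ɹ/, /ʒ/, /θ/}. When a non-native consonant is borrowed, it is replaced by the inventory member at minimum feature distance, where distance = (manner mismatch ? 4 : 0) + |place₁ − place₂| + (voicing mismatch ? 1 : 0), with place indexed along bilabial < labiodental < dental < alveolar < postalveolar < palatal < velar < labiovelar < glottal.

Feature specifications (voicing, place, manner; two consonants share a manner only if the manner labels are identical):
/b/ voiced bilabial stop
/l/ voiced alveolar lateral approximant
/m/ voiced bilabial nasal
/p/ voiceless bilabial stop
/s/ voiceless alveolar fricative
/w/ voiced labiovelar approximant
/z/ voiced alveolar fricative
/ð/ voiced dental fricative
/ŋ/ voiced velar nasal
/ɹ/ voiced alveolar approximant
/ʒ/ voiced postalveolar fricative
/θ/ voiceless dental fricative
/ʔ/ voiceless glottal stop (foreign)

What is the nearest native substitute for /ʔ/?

/w/ is closest: manner differs (stop→approximant, +4), place distance 1 (glottal→labiovelar), voicing differs (+1); total 6. Next closest is /ŋ/ at distance 7.

w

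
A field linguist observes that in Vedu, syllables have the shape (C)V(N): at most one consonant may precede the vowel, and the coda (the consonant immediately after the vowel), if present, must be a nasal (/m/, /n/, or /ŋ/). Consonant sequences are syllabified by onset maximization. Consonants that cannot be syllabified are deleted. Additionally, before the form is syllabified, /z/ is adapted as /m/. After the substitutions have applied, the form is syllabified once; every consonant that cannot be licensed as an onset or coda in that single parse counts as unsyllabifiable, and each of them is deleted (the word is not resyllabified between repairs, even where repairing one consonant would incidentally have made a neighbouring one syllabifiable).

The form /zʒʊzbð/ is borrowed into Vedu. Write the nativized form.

ʒʊm

Substitution: /z/ → /m/, giving /mʒʊmbð/.
Syllabifying with onset maximization leaves /m/, /b/, /ð/ stranded (only a nasal (/m/, /n/, or /ŋ/) is licensed in coda position; onsets are limited to one consonant).
Each unlicensed consonant is deleted: /m/, /b/, /ð/.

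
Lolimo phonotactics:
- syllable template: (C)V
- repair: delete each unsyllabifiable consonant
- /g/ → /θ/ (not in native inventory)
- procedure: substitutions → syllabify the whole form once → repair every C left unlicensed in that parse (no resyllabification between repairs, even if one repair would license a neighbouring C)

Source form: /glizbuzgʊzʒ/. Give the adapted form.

Substitution: /g/ → /θ/, giving /θlizbuzθʊzʒ/.
Syllabifying with onset maximization leaves /θ/, /z/, /z/, /z/, /ʒ/ stranded (no codas are permitted; onsets are limited to one consonant).
Deleting the stranded consonants removes /θ/, /z/, /z/, /z/, /ʒ/.

libuθʊ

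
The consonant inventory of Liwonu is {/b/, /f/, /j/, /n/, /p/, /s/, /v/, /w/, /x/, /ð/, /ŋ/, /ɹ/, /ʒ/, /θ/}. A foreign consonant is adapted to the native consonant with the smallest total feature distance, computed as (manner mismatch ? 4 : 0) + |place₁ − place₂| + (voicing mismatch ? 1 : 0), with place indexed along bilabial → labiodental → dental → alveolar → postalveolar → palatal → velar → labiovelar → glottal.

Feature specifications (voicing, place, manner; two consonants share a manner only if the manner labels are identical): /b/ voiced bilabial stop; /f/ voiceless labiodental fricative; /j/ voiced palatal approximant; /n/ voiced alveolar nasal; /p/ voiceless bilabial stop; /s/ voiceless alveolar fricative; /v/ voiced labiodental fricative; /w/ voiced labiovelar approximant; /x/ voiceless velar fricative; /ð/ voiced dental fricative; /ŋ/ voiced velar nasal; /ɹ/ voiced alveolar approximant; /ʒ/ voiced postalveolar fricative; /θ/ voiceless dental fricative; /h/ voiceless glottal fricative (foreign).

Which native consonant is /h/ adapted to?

x

/x/ is closest: same manner (fricative), place distance 2 (glottal→velar), same voicing; total 2. Next closest is /s/ at distance 5.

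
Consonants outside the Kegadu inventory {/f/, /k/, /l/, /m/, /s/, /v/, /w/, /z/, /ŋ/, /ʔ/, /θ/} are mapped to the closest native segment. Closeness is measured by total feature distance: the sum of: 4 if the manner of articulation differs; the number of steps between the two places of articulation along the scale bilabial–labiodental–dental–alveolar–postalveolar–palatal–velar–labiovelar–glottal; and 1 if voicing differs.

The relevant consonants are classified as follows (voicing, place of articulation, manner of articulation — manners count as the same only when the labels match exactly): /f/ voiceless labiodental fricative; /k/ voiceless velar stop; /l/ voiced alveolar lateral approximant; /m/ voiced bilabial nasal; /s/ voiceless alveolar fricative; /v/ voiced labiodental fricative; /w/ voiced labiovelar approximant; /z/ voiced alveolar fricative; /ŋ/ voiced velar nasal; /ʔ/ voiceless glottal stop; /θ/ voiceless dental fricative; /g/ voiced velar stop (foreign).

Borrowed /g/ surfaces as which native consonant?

k

/k/ is closest: same manner (stop), place distance 0 (velar→velar), voicing differs (+1); total 1. Next closest is /ʔ/ at distance 3.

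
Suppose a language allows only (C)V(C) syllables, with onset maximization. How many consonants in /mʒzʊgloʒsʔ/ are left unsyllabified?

Syllabifying with onset maximization leaves /m/, /ʒ/, /s/, /ʔ/ stranded (at most one coda consonant is licensed; onsets are limited to one consonant).

4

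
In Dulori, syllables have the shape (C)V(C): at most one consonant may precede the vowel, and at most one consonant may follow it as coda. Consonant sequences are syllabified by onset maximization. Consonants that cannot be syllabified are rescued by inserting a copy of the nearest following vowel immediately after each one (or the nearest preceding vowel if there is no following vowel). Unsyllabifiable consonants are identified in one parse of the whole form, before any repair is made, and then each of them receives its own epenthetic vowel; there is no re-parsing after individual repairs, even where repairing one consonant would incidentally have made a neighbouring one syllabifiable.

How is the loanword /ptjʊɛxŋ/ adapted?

Syllabifying with onset maximization leaves /p/, /t/, /ŋ/ stranded (at most one coda consonant is licensed; onsets are limited to one consonant).
Inserting the epenthetic vowel yields /p/ → /pʊ/, /t/ → /tʊ/, /ŋ/ → /ŋɛ/.

pʊtʊjʊɛxŋɛ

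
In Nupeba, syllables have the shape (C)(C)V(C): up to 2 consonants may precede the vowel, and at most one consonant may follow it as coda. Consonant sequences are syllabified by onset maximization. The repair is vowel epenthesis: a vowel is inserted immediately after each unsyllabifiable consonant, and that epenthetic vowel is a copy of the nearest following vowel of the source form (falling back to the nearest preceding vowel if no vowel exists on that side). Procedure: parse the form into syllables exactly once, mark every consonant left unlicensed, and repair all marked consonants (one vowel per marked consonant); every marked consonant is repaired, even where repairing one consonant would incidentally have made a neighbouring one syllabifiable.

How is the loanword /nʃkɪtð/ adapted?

nɪʃkɪtðɪ

Syllabifying with onset maximization leaves /n/, /ð/ stranded (at most one coda consonant is licensed; onsets may contain at most 2 consonants).
Epenthesis after each stranded consonant: /n/ → /nɪ/, /ð/ → /ðɪ/.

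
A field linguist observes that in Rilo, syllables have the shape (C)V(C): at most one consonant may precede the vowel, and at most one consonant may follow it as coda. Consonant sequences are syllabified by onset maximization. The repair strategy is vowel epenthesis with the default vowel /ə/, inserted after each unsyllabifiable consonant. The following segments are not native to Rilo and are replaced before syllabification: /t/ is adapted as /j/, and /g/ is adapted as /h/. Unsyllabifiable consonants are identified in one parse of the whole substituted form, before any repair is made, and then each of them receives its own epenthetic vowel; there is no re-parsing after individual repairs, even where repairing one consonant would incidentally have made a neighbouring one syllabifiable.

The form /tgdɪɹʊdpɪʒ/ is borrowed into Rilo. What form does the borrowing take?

jəhədɪɹʊdpɪʒ

Substitution: /t/ → /j/, /g/ → /h/, giving /jhdɪɹʊdpɪʒ/.
Under (C)V(C), the unsyllabifiable consonants are /j/, /h/ (at most one coda consonant is licensed; onsets are limited to one consonant).
Each unlicensed consonant becomes the onset of a new syllable: /j/ → /jə/, /h/ → /hə/.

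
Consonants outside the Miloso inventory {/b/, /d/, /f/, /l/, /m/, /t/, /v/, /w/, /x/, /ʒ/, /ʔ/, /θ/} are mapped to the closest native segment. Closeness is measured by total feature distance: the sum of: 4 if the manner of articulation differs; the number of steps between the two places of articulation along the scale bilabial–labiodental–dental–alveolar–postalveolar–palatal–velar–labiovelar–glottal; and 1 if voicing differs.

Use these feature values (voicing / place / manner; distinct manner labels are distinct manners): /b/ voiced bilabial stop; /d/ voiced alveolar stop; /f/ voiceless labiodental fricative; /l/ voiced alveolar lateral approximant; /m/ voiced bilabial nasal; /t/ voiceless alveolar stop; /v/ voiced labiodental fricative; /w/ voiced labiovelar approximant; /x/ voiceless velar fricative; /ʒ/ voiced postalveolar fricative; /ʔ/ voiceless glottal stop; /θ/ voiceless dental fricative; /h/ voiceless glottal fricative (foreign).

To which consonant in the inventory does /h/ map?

x

/x/ is closest: same manner (fricative), place distance 2 (glottal→velar), same voicing; total 2. Next closest is /ʔ/ at distance 4.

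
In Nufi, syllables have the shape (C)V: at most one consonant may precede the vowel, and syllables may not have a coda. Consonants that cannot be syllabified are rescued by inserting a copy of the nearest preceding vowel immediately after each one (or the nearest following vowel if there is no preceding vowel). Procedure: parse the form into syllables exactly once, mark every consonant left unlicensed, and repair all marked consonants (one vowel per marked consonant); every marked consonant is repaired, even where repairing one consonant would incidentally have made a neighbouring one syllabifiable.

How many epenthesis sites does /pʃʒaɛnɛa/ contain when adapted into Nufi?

The unsyllabifiable consonants are /p/, /ʃ/; each receives one epenthetic vowel.

2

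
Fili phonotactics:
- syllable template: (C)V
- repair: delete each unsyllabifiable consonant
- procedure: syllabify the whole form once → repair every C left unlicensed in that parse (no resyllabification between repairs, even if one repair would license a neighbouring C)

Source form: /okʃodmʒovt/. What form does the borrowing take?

Syllabifying with onset maximization leaves /k/, /d/, /m/, /v/, /t/ stranded (no codas are permitted; onsets are limited to one consonant).
Deletion applies to /k/, /d/, /m/, /v/, /t/.

oʃoʒo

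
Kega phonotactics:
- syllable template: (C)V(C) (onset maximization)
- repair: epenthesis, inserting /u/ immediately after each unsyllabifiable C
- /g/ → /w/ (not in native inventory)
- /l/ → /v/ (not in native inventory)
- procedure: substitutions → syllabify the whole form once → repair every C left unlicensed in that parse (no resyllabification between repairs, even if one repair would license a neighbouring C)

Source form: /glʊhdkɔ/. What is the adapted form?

wuvʊhdukɔ

Substitution: /g/ → /w/, /l/ → /v/, giving /wvʊhdkɔ/.
Syllabifying with onset maximization leaves /w/, /d/ stranded (at most one coda consonant is licensed; onsets are limited to one consonant).
Epenthesis after each stranded consonant: /w/ → /wu/, /d/ → /du/.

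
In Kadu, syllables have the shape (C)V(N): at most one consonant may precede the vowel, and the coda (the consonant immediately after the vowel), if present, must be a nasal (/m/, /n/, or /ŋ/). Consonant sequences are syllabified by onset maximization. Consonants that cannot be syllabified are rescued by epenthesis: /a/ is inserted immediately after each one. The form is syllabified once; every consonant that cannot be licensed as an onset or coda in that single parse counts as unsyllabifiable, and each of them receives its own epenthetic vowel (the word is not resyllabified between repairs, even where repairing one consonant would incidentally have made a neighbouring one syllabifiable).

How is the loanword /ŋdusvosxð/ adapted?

ŋadusavosaxaða

The consonants /ŋ/, /s/, /s/, /x/, /ð/ cannot be parsed into a legal (C)V(N) syllable (only a nasal (/m/, /n/, or /ŋ/) is licensed in coda position; onsets are limited to one consonant).
Epenthesis after each stranded consonant: /ŋ/ → /ŋa/, /s/ → /sa/, /s/ → /sa/, /x/ → /xa/, /ð/ → /ða/.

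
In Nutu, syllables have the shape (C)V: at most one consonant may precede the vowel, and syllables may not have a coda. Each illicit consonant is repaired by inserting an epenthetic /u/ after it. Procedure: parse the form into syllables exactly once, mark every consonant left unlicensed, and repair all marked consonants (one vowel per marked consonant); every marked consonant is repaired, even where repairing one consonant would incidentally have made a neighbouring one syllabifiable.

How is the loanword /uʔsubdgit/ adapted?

uʔusubudugitu

Syllabifying with onset maximization leaves /ʔ/, /b/, /d/, /t/ stranded (no codas are permitted; onsets are limited to one consonant).
Each unlicensed consonant becomes the onset of a new syllable: /ʔ/ → /ʔu/, /b/ → /bu/, /d/ → /du/, /t/ → /tu/.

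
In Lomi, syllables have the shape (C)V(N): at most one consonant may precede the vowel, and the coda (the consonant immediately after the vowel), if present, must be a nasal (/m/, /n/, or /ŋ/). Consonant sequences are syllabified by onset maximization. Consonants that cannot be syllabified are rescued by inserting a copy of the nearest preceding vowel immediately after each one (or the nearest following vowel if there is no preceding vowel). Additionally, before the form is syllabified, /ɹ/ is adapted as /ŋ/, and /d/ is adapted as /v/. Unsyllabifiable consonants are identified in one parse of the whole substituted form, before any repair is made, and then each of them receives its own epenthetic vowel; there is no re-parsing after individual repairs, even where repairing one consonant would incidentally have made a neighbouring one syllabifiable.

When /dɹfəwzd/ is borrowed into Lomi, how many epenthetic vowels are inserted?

5

After substitution the input is /vŋfəwzv/.
The unsyllabifiable consonants are /v/, /ŋ/, /w/, /z/, /v/; each receives one epenthetic vowel.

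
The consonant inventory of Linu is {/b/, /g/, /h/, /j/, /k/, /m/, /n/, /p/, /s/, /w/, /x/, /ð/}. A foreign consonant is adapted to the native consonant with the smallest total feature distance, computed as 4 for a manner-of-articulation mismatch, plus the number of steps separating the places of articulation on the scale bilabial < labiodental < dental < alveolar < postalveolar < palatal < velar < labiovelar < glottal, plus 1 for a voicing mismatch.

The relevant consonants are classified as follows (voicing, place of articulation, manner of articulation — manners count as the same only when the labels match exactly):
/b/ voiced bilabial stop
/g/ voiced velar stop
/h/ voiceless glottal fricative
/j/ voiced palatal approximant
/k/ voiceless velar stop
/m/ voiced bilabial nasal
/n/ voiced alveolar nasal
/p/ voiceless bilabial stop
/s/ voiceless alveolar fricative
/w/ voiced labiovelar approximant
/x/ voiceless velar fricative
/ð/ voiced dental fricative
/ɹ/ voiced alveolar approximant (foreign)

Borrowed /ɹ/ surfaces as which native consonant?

j

/j/ is closest: same manner (approximant), place distance 2 (alveolar→palatal), same voicing; total 2. Next closest is /n/ at distance 4.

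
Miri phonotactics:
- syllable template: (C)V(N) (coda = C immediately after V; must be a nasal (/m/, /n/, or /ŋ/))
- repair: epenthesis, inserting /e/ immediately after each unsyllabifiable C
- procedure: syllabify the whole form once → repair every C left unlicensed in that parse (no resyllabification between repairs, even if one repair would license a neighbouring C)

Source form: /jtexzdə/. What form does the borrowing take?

The consonants /j/, /x/, /z/ cannot be parsed into a legal (C)V(N) syllable (only a nasal (/m/, /n/, or /ŋ/) is licensed in coda position; onsets are limited to one consonant).
Each unlicensed consonant becomes the onset of a new syllable: /j/ → /je/, /x/ → /xe/, /z/ → /ze/.

jetexezedə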